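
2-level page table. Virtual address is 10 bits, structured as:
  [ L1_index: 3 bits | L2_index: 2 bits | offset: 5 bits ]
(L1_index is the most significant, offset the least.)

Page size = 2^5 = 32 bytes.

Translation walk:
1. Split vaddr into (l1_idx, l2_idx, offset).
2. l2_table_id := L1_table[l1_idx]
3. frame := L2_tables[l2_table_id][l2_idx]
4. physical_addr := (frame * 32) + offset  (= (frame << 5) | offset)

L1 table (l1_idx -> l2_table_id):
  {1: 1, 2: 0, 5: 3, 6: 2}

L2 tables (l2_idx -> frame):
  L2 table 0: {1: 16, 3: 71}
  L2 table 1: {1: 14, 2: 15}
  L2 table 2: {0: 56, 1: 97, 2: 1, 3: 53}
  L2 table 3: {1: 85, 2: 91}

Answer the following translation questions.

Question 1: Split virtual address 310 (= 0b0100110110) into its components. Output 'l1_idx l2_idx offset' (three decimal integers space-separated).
Answer: 2 1 22

Derivation:
vaddr = 310 = 0b0100110110
  top 3 bits -> l1_idx = 2
  next 2 bits -> l2_idx = 1
  bottom 5 bits -> offset = 22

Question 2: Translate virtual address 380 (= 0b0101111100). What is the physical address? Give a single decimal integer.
Answer: 2300

Derivation:
vaddr = 380 = 0b0101111100
Split: l1_idx=2, l2_idx=3, offset=28
L1[2] = 0
L2[0][3] = 71
paddr = 71 * 32 + 28 = 2300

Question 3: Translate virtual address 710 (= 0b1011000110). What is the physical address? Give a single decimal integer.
Answer: 2918

Derivation:
vaddr = 710 = 0b1011000110
Split: l1_idx=5, l2_idx=2, offset=6
L1[5] = 3
L2[3][2] = 91
paddr = 91 * 32 + 6 = 2918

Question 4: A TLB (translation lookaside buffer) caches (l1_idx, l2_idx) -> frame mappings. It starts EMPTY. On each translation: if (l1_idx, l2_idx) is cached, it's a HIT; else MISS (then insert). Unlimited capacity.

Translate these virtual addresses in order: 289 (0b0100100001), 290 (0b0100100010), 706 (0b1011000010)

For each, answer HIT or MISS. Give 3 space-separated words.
vaddr=289: (2,1) not in TLB -> MISS, insert
vaddr=290: (2,1) in TLB -> HIT
vaddr=706: (5,2) not in TLB -> MISS, insert

Answer: MISS HIT MISS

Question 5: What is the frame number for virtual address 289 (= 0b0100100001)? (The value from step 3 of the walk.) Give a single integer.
vaddr = 289: l1_idx=2, l2_idx=1
L1[2] = 0; L2[0][1] = 16

Answer: 16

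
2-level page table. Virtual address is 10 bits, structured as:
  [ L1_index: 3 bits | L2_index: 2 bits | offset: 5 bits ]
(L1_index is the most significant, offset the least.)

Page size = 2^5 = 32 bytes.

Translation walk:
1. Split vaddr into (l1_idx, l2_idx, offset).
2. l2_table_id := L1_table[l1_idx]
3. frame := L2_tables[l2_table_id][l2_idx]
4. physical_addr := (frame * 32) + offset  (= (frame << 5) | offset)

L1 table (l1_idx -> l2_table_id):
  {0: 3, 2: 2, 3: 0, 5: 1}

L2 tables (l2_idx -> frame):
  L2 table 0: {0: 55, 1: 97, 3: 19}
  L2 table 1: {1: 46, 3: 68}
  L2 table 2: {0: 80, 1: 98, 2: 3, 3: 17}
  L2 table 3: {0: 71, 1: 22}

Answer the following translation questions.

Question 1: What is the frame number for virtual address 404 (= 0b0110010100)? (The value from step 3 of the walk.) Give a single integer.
Answer: 55

Derivation:
vaddr = 404: l1_idx=3, l2_idx=0
L1[3] = 0; L2[0][0] = 55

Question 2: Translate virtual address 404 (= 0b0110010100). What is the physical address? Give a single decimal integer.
vaddr = 404 = 0b0110010100
Split: l1_idx=3, l2_idx=0, offset=20
L1[3] = 0
L2[0][0] = 55
paddr = 55 * 32 + 20 = 1780

Answer: 1780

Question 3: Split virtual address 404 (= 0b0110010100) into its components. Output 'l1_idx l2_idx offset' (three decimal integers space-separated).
vaddr = 404 = 0b0110010100
  top 3 bits -> l1_idx = 3
  next 2 bits -> l2_idx = 0
  bottom 5 bits -> offset = 20

Answer: 3 0 20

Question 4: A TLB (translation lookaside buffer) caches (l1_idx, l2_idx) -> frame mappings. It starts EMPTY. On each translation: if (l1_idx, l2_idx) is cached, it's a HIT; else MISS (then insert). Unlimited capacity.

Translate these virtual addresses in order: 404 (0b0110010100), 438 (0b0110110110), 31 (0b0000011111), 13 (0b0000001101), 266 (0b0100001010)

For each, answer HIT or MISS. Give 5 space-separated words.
Answer: MISS MISS MISS HIT MISS

Derivation:
vaddr=404: (3,0) not in TLB -> MISS, insert
vaddr=438: (3,1) not in TLB -> MISS, insert
vaddr=31: (0,0) not in TLB -> MISS, insert
vaddr=13: (0,0) in TLB -> HIT
vaddr=266: (2,0) not in TLB -> MISS, insert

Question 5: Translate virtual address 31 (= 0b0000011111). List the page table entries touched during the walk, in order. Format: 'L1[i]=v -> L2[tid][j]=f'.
vaddr = 31 = 0b0000011111
Split: l1_idx=0, l2_idx=0, offset=31

Answer: L1[0]=3 -> L2[3][0]=71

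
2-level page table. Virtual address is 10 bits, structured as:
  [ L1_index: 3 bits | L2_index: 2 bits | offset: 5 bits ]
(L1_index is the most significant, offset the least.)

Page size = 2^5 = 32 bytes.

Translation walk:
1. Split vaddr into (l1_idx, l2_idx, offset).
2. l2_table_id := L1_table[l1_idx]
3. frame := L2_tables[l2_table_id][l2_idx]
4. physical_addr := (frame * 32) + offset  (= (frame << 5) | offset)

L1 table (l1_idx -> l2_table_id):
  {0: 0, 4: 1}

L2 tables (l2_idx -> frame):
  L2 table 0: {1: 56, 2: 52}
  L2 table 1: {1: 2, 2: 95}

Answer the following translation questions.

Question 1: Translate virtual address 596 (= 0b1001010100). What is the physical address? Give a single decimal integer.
vaddr = 596 = 0b1001010100
Split: l1_idx=4, l2_idx=2, offset=20
L1[4] = 1
L2[1][2] = 95
paddr = 95 * 32 + 20 = 3060

Answer: 3060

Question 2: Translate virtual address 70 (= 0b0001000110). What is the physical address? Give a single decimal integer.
vaddr = 70 = 0b0001000110
Split: l1_idx=0, l2_idx=2, offset=6
L1[0] = 0
L2[0][2] = 52
paddr = 52 * 32 + 6 = 1670

Answer: 1670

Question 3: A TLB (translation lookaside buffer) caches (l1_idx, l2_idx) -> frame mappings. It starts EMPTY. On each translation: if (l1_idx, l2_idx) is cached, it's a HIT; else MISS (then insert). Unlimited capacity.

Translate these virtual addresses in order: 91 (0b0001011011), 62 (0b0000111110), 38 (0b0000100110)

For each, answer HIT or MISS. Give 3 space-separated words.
vaddr=91: (0,2) not in TLB -> MISS, insert
vaddr=62: (0,1) not in TLB -> MISS, insert
vaddr=38: (0,1) in TLB -> HIT

Answer: MISS MISS HIT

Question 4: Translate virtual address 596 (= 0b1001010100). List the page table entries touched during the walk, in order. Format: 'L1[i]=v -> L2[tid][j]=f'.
vaddr = 596 = 0b1001010100
Split: l1_idx=4, l2_idx=2, offset=20

Answer: L1[4]=1 -> L2[1][2]=95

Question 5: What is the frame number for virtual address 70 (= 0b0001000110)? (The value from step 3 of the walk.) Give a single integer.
vaddr = 70: l1_idx=0, l2_idx=2
L1[0] = 0; L2[0][2] = 52

Answer: 52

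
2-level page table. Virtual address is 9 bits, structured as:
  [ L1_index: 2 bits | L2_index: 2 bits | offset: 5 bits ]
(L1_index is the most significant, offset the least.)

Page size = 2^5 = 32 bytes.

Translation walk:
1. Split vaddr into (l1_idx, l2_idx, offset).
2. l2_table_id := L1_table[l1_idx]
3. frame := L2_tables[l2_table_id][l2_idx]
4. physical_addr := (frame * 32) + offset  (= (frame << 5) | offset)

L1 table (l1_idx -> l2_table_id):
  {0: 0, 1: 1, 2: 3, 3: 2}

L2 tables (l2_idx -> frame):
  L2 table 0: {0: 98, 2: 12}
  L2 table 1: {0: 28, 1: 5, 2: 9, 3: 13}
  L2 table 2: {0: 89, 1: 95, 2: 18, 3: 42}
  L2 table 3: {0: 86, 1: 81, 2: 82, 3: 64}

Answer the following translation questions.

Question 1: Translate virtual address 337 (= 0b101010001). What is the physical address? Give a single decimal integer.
Answer: 2641

Derivation:
vaddr = 337 = 0b101010001
Split: l1_idx=2, l2_idx=2, offset=17
L1[2] = 3
L2[3][2] = 82
paddr = 82 * 32 + 17 = 2641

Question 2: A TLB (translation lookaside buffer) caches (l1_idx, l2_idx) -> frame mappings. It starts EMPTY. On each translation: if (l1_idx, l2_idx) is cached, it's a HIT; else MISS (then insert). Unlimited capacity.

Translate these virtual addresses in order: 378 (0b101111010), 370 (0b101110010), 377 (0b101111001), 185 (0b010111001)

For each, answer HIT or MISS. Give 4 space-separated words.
Answer: MISS HIT HIT MISS

Derivation:
vaddr=378: (2,3) not in TLB -> MISS, insert
vaddr=370: (2,3) in TLB -> HIT
vaddr=377: (2,3) in TLB -> HIT
vaddr=185: (1,1) not in TLB -> MISS, insert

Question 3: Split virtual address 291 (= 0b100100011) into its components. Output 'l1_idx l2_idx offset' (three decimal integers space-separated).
Answer: 2 1 3

Derivation:
vaddr = 291 = 0b100100011
  top 2 bits -> l1_idx = 2
  next 2 bits -> l2_idx = 1
  bottom 5 bits -> offset = 3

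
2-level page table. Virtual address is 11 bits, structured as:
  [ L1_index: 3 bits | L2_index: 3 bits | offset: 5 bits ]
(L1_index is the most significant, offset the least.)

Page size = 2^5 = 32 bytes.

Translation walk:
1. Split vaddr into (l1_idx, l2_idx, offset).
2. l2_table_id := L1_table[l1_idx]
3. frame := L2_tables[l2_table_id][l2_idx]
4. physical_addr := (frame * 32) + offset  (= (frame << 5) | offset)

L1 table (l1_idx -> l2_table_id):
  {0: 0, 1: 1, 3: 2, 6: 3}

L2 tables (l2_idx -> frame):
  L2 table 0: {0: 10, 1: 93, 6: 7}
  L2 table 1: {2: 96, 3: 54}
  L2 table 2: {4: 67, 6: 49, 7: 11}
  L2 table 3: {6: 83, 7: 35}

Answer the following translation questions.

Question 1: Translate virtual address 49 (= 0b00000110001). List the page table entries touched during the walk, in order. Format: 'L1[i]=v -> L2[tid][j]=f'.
Answer: L1[0]=0 -> L2[0][1]=93

Derivation:
vaddr = 49 = 0b00000110001
Split: l1_idx=0, l2_idx=1, offset=17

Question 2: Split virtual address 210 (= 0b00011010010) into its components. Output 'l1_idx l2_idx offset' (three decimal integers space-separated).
Answer: 0 6 18

Derivation:
vaddr = 210 = 0b00011010010
  top 3 bits -> l1_idx = 0
  next 3 bits -> l2_idx = 6
  bottom 5 bits -> offset = 18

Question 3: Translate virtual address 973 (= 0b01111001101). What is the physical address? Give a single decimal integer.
Answer: 1581

Derivation:
vaddr = 973 = 0b01111001101
Split: l1_idx=3, l2_idx=6, offset=13
L1[3] = 2
L2[2][6] = 49
paddr = 49 * 32 + 13 = 1581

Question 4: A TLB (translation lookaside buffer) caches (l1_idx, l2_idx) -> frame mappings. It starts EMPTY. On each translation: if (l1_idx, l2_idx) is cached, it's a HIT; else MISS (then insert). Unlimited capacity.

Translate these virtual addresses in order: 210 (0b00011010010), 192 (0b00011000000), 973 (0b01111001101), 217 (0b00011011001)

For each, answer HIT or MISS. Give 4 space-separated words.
Answer: MISS HIT MISS HIT

Derivation:
vaddr=210: (0,6) not in TLB -> MISS, insert
vaddr=192: (0,6) in TLB -> HIT
vaddr=973: (3,6) not in TLB -> MISS, insert
vaddr=217: (0,6) in TLB -> HIT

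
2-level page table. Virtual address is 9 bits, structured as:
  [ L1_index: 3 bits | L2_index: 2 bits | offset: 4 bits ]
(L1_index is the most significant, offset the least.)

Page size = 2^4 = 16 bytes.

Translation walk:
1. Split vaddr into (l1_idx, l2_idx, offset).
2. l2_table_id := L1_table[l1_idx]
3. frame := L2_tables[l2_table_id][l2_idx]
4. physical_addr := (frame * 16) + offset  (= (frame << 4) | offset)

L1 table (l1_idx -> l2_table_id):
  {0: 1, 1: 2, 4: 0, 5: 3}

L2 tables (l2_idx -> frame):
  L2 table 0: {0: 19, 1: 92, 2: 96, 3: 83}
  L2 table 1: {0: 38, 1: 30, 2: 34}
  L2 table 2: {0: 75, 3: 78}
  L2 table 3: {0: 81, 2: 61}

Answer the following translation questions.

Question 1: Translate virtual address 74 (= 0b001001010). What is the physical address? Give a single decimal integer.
Answer: 1210

Derivation:
vaddr = 74 = 0b001001010
Split: l1_idx=1, l2_idx=0, offset=10
L1[1] = 2
L2[2][0] = 75
paddr = 75 * 16 + 10 = 1210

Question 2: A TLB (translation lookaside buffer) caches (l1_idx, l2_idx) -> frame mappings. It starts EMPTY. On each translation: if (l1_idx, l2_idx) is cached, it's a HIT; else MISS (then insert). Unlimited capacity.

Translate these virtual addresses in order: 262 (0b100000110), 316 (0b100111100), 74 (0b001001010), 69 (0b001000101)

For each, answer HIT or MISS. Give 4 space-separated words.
Answer: MISS MISS MISS HIT

Derivation:
vaddr=262: (4,0) not in TLB -> MISS, insert
vaddr=316: (4,3) not in TLB -> MISS, insert
vaddr=74: (1,0) not in TLB -> MISS, insert
vaddr=69: (1,0) in TLB -> HIT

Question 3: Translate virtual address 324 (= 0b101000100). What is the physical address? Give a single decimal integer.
vaddr = 324 = 0b101000100
Split: l1_idx=5, l2_idx=0, offset=4
L1[5] = 3
L2[3][0] = 81
paddr = 81 * 16 + 4 = 1300

Answer: 1300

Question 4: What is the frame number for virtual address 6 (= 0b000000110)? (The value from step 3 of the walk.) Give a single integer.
Answer: 38

Derivation:
vaddr = 6: l1_idx=0, l2_idx=0
L1[0] = 1; L2[1][0] = 38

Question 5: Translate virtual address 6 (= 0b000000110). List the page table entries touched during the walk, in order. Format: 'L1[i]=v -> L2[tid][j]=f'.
vaddr = 6 = 0b000000110
Split: l1_idx=0, l2_idx=0, offset=6

Answer: L1[0]=1 -> L2[1][0]=38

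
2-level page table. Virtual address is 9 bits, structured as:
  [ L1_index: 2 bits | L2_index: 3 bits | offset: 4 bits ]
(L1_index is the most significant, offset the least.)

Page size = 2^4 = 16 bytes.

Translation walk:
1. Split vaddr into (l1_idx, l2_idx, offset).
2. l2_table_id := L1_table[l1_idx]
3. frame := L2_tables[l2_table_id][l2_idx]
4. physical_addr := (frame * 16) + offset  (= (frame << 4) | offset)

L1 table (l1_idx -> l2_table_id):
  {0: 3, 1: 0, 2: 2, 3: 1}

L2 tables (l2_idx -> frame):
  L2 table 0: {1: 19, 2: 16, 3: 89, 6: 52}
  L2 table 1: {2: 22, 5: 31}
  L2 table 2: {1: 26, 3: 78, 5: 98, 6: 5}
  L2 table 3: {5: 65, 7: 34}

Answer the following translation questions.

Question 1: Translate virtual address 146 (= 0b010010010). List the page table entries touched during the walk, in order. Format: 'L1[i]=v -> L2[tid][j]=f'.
Answer: L1[1]=0 -> L2[0][1]=19

Derivation:
vaddr = 146 = 0b010010010
Split: l1_idx=1, l2_idx=1, offset=2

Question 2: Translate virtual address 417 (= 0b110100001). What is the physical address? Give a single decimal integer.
Answer: 353

Derivation:
vaddr = 417 = 0b110100001
Split: l1_idx=3, l2_idx=2, offset=1
L1[3] = 1
L2[1][2] = 22
paddr = 22 * 16 + 1 = 353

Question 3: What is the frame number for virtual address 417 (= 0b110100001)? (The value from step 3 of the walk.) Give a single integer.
Answer: 22

Derivation:
vaddr = 417: l1_idx=3, l2_idx=2
L1[3] = 1; L2[1][2] = 22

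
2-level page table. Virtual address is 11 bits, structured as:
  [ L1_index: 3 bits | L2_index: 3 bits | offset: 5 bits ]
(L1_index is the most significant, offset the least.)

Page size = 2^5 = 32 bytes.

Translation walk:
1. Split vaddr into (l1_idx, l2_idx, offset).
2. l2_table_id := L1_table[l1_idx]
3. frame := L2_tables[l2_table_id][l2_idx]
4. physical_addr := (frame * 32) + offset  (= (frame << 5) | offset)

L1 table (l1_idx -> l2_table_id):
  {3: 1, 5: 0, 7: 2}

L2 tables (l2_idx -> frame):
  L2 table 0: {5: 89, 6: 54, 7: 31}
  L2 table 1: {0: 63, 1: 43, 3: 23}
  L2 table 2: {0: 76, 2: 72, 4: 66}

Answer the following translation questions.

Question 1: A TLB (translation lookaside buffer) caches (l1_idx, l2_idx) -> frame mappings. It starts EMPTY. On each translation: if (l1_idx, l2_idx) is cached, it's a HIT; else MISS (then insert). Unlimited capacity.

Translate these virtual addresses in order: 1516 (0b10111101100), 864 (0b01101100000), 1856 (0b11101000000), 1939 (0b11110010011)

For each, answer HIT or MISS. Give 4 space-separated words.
vaddr=1516: (5,7) not in TLB -> MISS, insert
vaddr=864: (3,3) not in TLB -> MISS, insert
vaddr=1856: (7,2) not in TLB -> MISS, insert
vaddr=1939: (7,4) not in TLB -> MISS, insert

Answer: MISS MISS MISS MISS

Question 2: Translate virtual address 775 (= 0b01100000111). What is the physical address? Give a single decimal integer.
vaddr = 775 = 0b01100000111
Split: l1_idx=3, l2_idx=0, offset=7
L1[3] = 1
L2[1][0] = 63
paddr = 63 * 32 + 7 = 2023

Answer: 2023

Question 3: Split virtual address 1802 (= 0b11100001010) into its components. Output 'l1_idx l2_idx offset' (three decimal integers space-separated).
Answer: 7 0 10

Derivation:
vaddr = 1802 = 0b11100001010
  top 3 bits -> l1_idx = 7
  next 3 bits -> l2_idx = 0
  bottom 5 bits -> offset = 10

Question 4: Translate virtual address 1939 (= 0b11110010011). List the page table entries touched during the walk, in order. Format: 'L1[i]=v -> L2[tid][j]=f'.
vaddr = 1939 = 0b11110010011
Split: l1_idx=7, l2_idx=4, offset=19

Answer: L1[7]=2 -> L2[2][4]=66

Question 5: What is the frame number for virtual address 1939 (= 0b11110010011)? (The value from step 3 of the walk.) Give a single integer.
vaddr = 1939: l1_idx=7, l2_idx=4
L1[7] = 2; L2[2][4] = 66

Answer: 66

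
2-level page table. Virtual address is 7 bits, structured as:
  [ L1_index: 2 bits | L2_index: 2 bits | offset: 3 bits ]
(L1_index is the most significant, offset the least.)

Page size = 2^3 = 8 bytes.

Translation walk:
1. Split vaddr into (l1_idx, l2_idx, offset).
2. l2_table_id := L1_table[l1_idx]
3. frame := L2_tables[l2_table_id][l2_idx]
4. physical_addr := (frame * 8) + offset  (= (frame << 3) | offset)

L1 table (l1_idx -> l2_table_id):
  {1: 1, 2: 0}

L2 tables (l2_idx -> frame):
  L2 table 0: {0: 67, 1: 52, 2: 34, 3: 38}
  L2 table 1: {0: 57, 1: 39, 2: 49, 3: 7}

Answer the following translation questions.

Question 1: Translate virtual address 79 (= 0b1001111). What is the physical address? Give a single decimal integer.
vaddr = 79 = 0b1001111
Split: l1_idx=2, l2_idx=1, offset=7
L1[2] = 0
L2[0][1] = 52
paddr = 52 * 8 + 7 = 423

Answer: 423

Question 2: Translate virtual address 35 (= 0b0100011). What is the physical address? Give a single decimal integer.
Answer: 459

Derivation:
vaddr = 35 = 0b0100011
Split: l1_idx=1, l2_idx=0, offset=3
L1[1] = 1
L2[1][0] = 57
paddr = 57 * 8 + 3 = 459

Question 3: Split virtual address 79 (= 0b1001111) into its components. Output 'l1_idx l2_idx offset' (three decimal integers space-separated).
Answer: 2 1 7

Derivation:
vaddr = 79 = 0b1001111
  top 2 bits -> l1_idx = 2
  next 2 bits -> l2_idx = 1
  bottom 3 bits -> offset = 7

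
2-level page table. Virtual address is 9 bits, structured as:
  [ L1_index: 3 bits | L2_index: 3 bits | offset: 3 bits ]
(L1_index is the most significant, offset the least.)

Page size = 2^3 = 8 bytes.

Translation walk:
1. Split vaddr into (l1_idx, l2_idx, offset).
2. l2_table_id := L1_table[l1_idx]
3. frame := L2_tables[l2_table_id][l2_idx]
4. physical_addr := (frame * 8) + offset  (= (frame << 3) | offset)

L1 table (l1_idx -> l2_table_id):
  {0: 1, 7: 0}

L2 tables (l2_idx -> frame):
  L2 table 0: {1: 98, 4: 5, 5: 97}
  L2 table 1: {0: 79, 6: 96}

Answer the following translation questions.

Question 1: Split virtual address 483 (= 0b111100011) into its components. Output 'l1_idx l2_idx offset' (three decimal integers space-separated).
vaddr = 483 = 0b111100011
  top 3 bits -> l1_idx = 7
  next 3 bits -> l2_idx = 4
  bottom 3 bits -> offset = 3

Answer: 7 4 3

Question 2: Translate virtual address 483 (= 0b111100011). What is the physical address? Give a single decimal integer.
vaddr = 483 = 0b111100011
Split: l1_idx=7, l2_idx=4, offset=3
L1[7] = 0
L2[0][4] = 5
paddr = 5 * 8 + 3 = 43

Answer: 43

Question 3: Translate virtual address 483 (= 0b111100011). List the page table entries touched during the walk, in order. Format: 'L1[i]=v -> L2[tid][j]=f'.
Answer: L1[7]=0 -> L2[0][4]=5

Derivation:
vaddr = 483 = 0b111100011
Split: l1_idx=7, l2_idx=4, offset=3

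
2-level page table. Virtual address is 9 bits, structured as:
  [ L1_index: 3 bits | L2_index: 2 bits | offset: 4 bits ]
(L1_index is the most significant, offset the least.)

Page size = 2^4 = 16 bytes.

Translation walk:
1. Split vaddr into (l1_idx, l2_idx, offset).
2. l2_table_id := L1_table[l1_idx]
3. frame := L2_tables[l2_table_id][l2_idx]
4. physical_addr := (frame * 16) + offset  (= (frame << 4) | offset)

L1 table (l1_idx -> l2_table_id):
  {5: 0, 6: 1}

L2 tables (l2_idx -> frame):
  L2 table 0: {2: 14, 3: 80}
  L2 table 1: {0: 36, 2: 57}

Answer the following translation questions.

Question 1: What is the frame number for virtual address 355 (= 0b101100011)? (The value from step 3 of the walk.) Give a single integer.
vaddr = 355: l1_idx=5, l2_idx=2
L1[5] = 0; L2[0][2] = 14

Answer: 14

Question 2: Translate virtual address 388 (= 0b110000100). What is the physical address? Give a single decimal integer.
Answer: 580

Derivation:
vaddr = 388 = 0b110000100
Split: l1_idx=6, l2_idx=0, offset=4
L1[6] = 1
L2[1][0] = 36
paddr = 36 * 16 + 4 = 580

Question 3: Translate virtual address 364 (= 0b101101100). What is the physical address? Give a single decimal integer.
Answer: 236

Derivation:
vaddr = 364 = 0b101101100
Split: l1_idx=5, l2_idx=2, offset=12
L1[5] = 0
L2[0][2] = 14
paddr = 14 * 16 + 12 = 236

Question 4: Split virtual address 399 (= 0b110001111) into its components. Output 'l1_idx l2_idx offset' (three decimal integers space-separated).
vaddr = 399 = 0b110001111
  top 3 bits -> l1_idx = 6
  next 2 bits -> l2_idx = 0
  bottom 4 bits -> offset = 15

Answer: 6 0 15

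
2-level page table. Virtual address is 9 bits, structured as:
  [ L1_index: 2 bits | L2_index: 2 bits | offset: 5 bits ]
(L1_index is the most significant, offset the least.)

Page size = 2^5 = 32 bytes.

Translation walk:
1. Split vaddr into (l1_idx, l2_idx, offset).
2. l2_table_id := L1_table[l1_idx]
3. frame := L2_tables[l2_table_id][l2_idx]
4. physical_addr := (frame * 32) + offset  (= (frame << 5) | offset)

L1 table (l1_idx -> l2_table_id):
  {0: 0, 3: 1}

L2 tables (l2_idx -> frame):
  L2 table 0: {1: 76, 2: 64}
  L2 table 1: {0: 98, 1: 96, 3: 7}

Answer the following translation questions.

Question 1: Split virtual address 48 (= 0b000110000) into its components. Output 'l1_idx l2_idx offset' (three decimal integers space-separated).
Answer: 0 1 16

Derivation:
vaddr = 48 = 0b000110000
  top 2 bits -> l1_idx = 0
  next 2 bits -> l2_idx = 1
  bottom 5 bits -> offset = 16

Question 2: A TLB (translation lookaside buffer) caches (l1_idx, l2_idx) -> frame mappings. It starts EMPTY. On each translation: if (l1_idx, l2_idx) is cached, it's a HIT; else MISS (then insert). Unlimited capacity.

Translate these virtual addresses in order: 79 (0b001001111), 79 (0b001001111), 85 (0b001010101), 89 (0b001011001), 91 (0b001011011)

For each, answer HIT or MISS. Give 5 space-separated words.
Answer: MISS HIT HIT HIT HIT

Derivation:
vaddr=79: (0,2) not in TLB -> MISS, insert
vaddr=79: (0,2) in TLB -> HIT
vaddr=85: (0,2) in TLB -> HIT
vaddr=89: (0,2) in TLB -> HIT
vaddr=91: (0,2) in TLB -> HIT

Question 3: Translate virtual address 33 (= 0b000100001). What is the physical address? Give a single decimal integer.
vaddr = 33 = 0b000100001
Split: l1_idx=0, l2_idx=1, offset=1
L1[0] = 0
L2[0][1] = 76
paddr = 76 * 32 + 1 = 2433

Answer: 2433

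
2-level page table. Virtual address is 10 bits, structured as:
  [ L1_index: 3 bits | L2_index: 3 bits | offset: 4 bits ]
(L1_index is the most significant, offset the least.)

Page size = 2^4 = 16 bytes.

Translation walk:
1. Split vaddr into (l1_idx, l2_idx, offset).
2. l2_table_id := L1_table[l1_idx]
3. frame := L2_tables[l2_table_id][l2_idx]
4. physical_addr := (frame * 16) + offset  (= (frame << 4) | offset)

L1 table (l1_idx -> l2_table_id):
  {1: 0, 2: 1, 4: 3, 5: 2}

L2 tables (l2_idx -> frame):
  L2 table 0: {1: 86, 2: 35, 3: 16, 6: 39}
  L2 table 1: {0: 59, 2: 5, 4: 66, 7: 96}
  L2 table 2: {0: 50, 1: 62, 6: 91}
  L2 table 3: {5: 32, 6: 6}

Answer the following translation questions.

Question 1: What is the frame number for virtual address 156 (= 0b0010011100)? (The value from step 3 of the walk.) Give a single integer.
Answer: 86

Derivation:
vaddr = 156: l1_idx=1, l2_idx=1
L1[1] = 0; L2[0][1] = 86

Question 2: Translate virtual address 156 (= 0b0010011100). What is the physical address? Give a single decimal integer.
vaddr = 156 = 0b0010011100
Split: l1_idx=1, l2_idx=1, offset=12
L1[1] = 0
L2[0][1] = 86
paddr = 86 * 16 + 12 = 1388

Answer: 1388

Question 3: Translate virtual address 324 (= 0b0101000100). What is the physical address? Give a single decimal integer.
Answer: 1060

Derivation:
vaddr = 324 = 0b0101000100
Split: l1_idx=2, l2_idx=4, offset=4
L1[2] = 1
L2[1][4] = 66
paddr = 66 * 16 + 4 = 1060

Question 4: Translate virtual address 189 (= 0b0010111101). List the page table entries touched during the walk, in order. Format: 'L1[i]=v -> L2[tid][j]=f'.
vaddr = 189 = 0b0010111101
Split: l1_idx=1, l2_idx=3, offset=13

Answer: L1[1]=0 -> L2[0][3]=16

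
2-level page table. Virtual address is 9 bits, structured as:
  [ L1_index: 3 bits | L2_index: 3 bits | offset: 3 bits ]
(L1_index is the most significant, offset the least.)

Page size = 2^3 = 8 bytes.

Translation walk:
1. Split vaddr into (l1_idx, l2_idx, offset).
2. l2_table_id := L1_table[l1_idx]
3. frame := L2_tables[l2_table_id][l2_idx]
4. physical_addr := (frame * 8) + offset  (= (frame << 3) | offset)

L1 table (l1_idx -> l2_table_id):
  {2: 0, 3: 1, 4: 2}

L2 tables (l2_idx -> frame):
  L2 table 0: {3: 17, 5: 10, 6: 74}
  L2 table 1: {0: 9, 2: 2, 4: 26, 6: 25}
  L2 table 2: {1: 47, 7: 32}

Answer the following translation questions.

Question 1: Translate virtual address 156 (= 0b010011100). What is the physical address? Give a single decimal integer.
Answer: 140

Derivation:
vaddr = 156 = 0b010011100
Split: l1_idx=2, l2_idx=3, offset=4
L1[2] = 0
L2[0][3] = 17
paddr = 17 * 8 + 4 = 140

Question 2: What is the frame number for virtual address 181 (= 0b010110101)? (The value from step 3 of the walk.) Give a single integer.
vaddr = 181: l1_idx=2, l2_idx=6
L1[2] = 0; L2[0][6] = 74

Answer: 74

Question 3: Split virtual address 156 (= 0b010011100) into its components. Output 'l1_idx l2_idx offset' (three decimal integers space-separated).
vaddr = 156 = 0b010011100
  top 3 bits -> l1_idx = 2
  next 3 bits -> l2_idx = 3
  bottom 3 bits -> offset = 4

Answer: 2 3 4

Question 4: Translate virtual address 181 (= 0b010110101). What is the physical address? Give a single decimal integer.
vaddr = 181 = 0b010110101
Split: l1_idx=2, l2_idx=6, offset=5
L1[2] = 0
L2[0][6] = 74
paddr = 74 * 8 + 5 = 597

Answer: 597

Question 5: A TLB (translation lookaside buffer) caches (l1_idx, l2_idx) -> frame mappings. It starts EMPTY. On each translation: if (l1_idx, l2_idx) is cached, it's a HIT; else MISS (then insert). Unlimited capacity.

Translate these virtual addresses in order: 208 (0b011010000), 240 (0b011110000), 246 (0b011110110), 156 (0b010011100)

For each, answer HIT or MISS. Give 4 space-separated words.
vaddr=208: (3,2) not in TLB -> MISS, insert
vaddr=240: (3,6) not in TLB -> MISS, insert
vaddr=246: (3,6) in TLB -> HIT
vaddr=156: (2,3) not in TLB -> MISS, insert

Answer: MISS MISS HIT MISS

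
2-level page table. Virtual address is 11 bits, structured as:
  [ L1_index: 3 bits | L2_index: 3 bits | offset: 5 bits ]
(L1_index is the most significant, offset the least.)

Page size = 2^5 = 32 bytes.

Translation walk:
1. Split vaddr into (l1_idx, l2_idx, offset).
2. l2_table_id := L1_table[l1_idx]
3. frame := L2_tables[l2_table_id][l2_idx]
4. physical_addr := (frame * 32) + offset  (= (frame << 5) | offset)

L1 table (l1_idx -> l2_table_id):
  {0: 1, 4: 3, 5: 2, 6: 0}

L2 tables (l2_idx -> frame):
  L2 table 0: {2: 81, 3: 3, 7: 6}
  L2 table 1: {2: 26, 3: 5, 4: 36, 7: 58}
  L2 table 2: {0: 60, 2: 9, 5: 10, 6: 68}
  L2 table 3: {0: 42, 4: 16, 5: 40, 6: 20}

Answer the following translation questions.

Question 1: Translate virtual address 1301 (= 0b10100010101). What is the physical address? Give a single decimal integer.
Answer: 1941

Derivation:
vaddr = 1301 = 0b10100010101
Split: l1_idx=5, l2_idx=0, offset=21
L1[5] = 2
L2[2][0] = 60
paddr = 60 * 32 + 21 = 1941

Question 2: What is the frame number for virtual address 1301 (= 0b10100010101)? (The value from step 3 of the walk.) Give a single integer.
vaddr = 1301: l1_idx=5, l2_idx=0
L1[5] = 2; L2[2][0] = 60

Answer: 60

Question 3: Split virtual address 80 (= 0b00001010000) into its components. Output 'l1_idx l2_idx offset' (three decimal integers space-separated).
vaddr = 80 = 0b00001010000
  top 3 bits -> l1_idx = 0
  next 3 bits -> l2_idx = 2
  bottom 5 bits -> offset = 16

Answer: 0 2 16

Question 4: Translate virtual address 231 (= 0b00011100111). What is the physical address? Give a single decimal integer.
Answer: 1863

Derivation:
vaddr = 231 = 0b00011100111
Split: l1_idx=0, l2_idx=7, offset=7
L1[0] = 1
L2[1][7] = 58
paddr = 58 * 32 + 7 = 1863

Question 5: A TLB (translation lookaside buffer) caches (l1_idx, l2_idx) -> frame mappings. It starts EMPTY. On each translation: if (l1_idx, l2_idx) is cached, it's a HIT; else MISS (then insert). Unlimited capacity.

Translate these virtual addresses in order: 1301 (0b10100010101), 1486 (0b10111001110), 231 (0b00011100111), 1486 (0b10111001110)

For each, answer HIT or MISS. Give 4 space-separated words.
vaddr=1301: (5,0) not in TLB -> MISS, insert
vaddr=1486: (5,6) not in TLB -> MISS, insert
vaddr=231: (0,7) not in TLB -> MISS, insert
vaddr=1486: (5,6) in TLB -> HIT

Answer: MISS MISS MISS HIT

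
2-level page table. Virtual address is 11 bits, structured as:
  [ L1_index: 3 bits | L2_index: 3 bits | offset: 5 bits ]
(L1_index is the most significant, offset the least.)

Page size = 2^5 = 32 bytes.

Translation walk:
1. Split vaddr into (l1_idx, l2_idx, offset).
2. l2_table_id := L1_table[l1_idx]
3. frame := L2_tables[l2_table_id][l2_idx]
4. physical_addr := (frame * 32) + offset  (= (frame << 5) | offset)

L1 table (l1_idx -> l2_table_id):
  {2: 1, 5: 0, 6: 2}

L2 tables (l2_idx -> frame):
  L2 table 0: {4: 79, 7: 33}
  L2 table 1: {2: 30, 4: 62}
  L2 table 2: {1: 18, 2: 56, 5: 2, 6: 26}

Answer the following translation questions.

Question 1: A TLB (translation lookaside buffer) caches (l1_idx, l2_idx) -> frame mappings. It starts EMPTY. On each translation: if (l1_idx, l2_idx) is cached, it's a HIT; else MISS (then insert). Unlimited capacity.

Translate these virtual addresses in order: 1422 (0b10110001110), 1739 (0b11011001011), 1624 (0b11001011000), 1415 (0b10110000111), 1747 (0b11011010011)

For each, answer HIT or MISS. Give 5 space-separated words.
Answer: MISS MISS MISS HIT HIT

Derivation:
vaddr=1422: (5,4) not in TLB -> MISS, insert
vaddr=1739: (6,6) not in TLB -> MISS, insert
vaddr=1624: (6,2) not in TLB -> MISS, insert
vaddr=1415: (5,4) in TLB -> HIT
vaddr=1747: (6,6) in TLB -> HIT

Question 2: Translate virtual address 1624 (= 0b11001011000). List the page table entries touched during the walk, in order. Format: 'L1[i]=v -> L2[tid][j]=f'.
vaddr = 1624 = 0b11001011000
Split: l1_idx=6, l2_idx=2, offset=24

Answer: L1[6]=2 -> L2[2][2]=56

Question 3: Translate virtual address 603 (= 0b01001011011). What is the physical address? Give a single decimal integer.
Answer: 987

Derivation:
vaddr = 603 = 0b01001011011
Split: l1_idx=2, l2_idx=2, offset=27
L1[2] = 1
L2[1][2] = 30
paddr = 30 * 32 + 27 = 987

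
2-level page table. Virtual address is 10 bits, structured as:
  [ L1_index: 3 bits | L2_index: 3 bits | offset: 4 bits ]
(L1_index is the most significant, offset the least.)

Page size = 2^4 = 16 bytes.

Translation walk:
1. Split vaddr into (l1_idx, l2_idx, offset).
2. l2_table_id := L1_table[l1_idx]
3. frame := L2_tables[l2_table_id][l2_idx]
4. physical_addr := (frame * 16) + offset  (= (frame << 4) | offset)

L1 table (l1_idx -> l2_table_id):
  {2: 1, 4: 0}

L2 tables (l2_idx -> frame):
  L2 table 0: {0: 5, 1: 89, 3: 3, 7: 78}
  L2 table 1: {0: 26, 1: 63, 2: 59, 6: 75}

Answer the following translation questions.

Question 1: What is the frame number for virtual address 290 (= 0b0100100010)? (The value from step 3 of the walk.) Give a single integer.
Answer: 59

Derivation:
vaddr = 290: l1_idx=2, l2_idx=2
L1[2] = 1; L2[1][2] = 59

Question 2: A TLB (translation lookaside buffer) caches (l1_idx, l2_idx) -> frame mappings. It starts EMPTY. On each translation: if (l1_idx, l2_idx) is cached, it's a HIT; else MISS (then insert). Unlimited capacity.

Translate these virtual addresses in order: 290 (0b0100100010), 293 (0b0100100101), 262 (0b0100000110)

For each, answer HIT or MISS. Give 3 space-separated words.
vaddr=290: (2,2) not in TLB -> MISS, insert
vaddr=293: (2,2) in TLB -> HIT
vaddr=262: (2,0) not in TLB -> MISS, insert

Answer: MISS HIT MISS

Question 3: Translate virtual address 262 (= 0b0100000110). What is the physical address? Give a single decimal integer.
Answer: 422

Derivation:
vaddr = 262 = 0b0100000110
Split: l1_idx=2, l2_idx=0, offset=6
L1[2] = 1
L2[1][0] = 26
paddr = 26 * 16 + 6 = 422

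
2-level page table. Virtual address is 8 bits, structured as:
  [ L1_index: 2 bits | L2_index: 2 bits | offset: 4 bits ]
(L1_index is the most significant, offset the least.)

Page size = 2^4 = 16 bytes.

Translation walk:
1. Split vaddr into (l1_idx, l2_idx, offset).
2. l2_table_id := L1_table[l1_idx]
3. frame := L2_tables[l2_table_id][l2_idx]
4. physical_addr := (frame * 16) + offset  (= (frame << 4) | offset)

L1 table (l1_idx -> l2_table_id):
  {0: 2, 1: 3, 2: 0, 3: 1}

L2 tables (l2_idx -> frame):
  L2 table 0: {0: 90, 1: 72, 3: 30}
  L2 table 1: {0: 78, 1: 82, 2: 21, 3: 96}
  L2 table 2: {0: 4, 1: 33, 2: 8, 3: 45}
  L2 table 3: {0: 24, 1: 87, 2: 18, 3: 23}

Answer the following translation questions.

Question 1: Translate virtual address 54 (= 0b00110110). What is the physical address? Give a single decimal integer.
Answer: 726

Derivation:
vaddr = 54 = 0b00110110
Split: l1_idx=0, l2_idx=3, offset=6
L1[0] = 2
L2[2][3] = 45
paddr = 45 * 16 + 6 = 726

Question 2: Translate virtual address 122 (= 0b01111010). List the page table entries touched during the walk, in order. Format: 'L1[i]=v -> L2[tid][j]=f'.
vaddr = 122 = 0b01111010
Split: l1_idx=1, l2_idx=3, offset=10

Answer: L1[1]=3 -> L2[3][3]=23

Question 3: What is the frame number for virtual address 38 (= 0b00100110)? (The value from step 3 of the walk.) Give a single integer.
Answer: 8

Derivation:
vaddr = 38: l1_idx=0, l2_idx=2
L1[0] = 2; L2[2][2] = 8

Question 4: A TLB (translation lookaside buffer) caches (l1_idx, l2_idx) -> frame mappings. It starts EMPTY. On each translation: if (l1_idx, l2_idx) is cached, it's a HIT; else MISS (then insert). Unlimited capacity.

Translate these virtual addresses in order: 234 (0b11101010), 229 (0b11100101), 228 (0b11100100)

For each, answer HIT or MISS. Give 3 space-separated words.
vaddr=234: (3,2) not in TLB -> MISS, insert
vaddr=229: (3,2) in TLB -> HIT
vaddr=228: (3,2) in TLB -> HIT

Answer: MISS HIT HIT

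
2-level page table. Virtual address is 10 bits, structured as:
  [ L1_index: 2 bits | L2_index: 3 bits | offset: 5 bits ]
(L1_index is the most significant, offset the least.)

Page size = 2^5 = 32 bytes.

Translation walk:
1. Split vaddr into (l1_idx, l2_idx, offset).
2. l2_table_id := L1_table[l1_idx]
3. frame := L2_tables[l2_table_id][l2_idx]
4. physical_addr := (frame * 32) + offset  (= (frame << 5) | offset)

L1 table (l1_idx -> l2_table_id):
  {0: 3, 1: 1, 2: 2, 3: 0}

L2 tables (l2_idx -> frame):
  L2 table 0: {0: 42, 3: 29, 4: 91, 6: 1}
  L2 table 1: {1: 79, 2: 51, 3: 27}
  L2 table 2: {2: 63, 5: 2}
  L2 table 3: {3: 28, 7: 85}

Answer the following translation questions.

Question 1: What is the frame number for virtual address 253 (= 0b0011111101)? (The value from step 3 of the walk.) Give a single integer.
vaddr = 253: l1_idx=0, l2_idx=7
L1[0] = 3; L2[3][7] = 85

Answer: 85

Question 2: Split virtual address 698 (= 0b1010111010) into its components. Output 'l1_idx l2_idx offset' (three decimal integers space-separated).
Answer: 2 5 26

Derivation:
vaddr = 698 = 0b1010111010
  top 2 bits -> l1_idx = 2
  next 3 bits -> l2_idx = 5
  bottom 5 bits -> offset = 26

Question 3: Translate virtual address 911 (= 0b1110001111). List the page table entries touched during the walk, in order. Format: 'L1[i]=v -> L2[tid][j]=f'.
vaddr = 911 = 0b1110001111
Split: l1_idx=3, l2_idx=4, offset=15

Answer: L1[3]=0 -> L2[0][4]=91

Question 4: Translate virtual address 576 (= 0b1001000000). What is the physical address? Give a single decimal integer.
vaddr = 576 = 0b1001000000
Split: l1_idx=2, l2_idx=2, offset=0
L1[2] = 2
L2[2][2] = 63
paddr = 63 * 32 + 0 = 2016

Answer: 2016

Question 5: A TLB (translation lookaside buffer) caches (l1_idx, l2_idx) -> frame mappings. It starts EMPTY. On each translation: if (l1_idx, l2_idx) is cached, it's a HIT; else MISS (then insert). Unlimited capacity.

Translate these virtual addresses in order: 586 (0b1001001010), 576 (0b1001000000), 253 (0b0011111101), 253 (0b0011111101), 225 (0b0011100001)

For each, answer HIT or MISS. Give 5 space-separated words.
Answer: MISS HIT MISS HIT HIT

Derivation:
vaddr=586: (2,2) not in TLB -> MISS, insert
vaddr=576: (2,2) in TLB -> HIT
vaddr=253: (0,7) not in TLB -> MISS, insert
vaddr=253: (0,7) in TLB -> HIT
vaddr=225: (0,7) in TLB -> HIT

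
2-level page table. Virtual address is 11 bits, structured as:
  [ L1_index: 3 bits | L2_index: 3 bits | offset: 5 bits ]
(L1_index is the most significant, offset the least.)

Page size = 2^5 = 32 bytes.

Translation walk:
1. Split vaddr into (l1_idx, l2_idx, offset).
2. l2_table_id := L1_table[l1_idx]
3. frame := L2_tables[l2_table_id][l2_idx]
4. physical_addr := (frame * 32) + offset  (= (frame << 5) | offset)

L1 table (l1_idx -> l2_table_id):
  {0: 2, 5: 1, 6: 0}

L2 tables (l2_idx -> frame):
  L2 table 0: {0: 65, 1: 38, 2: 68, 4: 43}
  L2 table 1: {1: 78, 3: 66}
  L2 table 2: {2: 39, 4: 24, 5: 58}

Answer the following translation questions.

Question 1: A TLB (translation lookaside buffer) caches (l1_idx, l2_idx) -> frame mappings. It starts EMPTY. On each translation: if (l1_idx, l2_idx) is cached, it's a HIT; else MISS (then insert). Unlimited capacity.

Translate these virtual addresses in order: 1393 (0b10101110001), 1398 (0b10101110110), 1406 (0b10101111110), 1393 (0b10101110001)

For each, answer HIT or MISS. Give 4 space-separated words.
vaddr=1393: (5,3) not in TLB -> MISS, insert
vaddr=1398: (5,3) in TLB -> HIT
vaddr=1406: (5,3) in TLB -> HIT
vaddr=1393: (5,3) in TLB -> HIT

Answer: MISS HIT HIT HIT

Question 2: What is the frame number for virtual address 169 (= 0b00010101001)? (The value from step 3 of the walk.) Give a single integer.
Answer: 58

Derivation:
vaddr = 169: l1_idx=0, l2_idx=5
L1[0] = 2; L2[2][5] = 58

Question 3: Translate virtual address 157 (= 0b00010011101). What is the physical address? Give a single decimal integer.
Answer: 797

Derivation:
vaddr = 157 = 0b00010011101
Split: l1_idx=0, l2_idx=4, offset=29
L1[0] = 2
L2[2][4] = 24
paddr = 24 * 32 + 29 = 797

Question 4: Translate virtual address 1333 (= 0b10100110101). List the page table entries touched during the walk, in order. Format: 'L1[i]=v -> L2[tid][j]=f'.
vaddr = 1333 = 0b10100110101
Split: l1_idx=5, l2_idx=1, offset=21

Answer: L1[5]=1 -> L2[1][1]=78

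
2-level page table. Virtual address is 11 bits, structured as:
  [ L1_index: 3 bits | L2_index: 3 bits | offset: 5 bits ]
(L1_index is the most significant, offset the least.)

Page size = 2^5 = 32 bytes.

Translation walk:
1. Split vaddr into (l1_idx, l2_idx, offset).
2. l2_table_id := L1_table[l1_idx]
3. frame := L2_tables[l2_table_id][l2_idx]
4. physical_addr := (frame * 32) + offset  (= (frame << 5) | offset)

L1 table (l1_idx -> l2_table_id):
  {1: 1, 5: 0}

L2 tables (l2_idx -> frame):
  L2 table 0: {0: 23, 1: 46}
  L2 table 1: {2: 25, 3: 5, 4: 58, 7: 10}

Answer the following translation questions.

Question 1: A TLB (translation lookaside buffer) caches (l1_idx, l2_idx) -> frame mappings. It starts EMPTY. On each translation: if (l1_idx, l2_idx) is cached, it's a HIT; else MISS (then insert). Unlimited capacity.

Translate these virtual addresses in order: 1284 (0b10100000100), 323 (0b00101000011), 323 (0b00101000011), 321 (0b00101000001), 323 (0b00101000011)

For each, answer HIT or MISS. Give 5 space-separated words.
vaddr=1284: (5,0) not in TLB -> MISS, insert
vaddr=323: (1,2) not in TLB -> MISS, insert
vaddr=323: (1,2) in TLB -> HIT
vaddr=321: (1,2) in TLB -> HIT
vaddr=323: (1,2) in TLB -> HIT

Answer: MISS MISS HIT HIT HIT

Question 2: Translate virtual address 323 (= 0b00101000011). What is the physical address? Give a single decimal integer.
vaddr = 323 = 0b00101000011
Split: l1_idx=1, l2_idx=2, offset=3
L1[1] = 1
L2[1][2] = 25
paddr = 25 * 32 + 3 = 803

Answer: 803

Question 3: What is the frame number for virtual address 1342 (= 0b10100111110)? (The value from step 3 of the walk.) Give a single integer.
vaddr = 1342: l1_idx=5, l2_idx=1
L1[5] = 0; L2[0][1] = 46

Answer: 46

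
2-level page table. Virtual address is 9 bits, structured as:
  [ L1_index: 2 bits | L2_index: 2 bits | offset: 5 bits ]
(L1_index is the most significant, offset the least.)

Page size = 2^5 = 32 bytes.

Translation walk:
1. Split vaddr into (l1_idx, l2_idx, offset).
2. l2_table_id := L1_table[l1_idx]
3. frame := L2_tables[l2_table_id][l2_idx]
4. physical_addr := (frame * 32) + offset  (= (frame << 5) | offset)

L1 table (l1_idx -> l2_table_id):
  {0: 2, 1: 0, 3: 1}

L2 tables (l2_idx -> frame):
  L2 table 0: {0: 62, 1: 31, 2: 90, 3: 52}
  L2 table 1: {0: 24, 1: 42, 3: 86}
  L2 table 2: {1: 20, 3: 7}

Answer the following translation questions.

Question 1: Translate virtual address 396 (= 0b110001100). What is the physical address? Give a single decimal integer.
vaddr = 396 = 0b110001100
Split: l1_idx=3, l2_idx=0, offset=12
L1[3] = 1
L2[1][0] = 24
paddr = 24 * 32 + 12 = 780

Answer: 780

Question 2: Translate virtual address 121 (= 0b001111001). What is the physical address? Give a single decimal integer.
Answer: 249

Derivation:
vaddr = 121 = 0b001111001
Split: l1_idx=0, l2_idx=3, offset=25
L1[0] = 2
L2[2][3] = 7
paddr = 7 * 32 + 25 = 249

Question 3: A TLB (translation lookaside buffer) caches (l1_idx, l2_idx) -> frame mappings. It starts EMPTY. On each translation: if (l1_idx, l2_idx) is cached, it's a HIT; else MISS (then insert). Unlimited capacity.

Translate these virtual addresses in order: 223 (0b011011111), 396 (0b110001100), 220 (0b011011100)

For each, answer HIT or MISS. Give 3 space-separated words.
vaddr=223: (1,2) not in TLB -> MISS, insert
vaddr=396: (3,0) not in TLB -> MISS, insert
vaddr=220: (1,2) in TLB -> HIT

Answer: MISS MISS HIT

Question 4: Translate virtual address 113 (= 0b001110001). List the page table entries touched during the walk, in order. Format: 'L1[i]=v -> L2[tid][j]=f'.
Answer: L1[0]=2 -> L2[2][3]=7

Derivation:
vaddr = 113 = 0b001110001
Split: l1_idx=0, l2_idx=3, offset=17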